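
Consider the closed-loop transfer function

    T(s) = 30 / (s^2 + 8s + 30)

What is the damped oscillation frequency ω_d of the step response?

Comparing s^2 + 8s + 30 to s^2 + 2ζωₙs + ωₙ²: ωₙ = √30 ≈ 5.477 rad/s and ζ = 8/(2·√30) ≈ 0.7303.
ζωₙ = 8/2 = 4, so ω_d = ωₙ√(1−ζ²) = √(ωₙ² − (ζωₙ)²) = √(30 − 4²) = √14 ≈ 3.742 rad/s.

ω_d ≈ 3.742 rad/s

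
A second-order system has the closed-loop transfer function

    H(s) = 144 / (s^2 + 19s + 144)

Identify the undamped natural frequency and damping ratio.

Compare the denominator to the standard form s^2 + 2ζωₙs + ωₙ².
ωₙ² = 144, so ωₙ = 12 rad/s.
2ζωₙ = 19, so ζ = 19/(2·12) ≈ 0.7917.
With ζ = 0.7917 the response is underdamped.

ωₙ = 12 rad/s, ζ ≈ 0.7917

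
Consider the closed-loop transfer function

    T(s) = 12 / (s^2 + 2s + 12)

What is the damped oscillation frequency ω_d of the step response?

Comparing s^2 + 2s + 12 to s^2 + 2ζωₙs + ωₙ²: ωₙ = √12 ≈ 3.464 rad/s and ζ = 2/(2·√12) ≈ 0.2887.
ζωₙ = 2/2 = 1, so ω_d = ωₙ√(1−ζ²) = √(ωₙ² − (ζωₙ)²) = √(12 − 1²) = √11 ≈ 3.317 rad/s.

ω_d ≈ 3.317 rad/s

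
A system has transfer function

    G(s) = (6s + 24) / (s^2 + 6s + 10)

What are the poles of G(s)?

s = -3 ± j

The poles are the roots of the denominator s^2 + 6s + 10 = 0.
Using the quadratic formula: s = (-6 ± √(-4))/2 = -3 ± 1j.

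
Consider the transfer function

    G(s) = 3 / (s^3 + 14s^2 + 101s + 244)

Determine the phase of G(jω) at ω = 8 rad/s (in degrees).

At s = j8: numerator = 3, denominator = -652 + j296.
∠G = ∠num − ∠den = 0° − (155.58°) = -155.6°.

∠G(j8) ≈ -155.6°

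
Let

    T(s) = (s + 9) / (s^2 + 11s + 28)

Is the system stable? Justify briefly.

stable

The denominator s^2 + 11s + 28 factors as (s + 7)(s + 4), giving poles at s = -7, -4.
Since all poles lie strictly in the left half-plane, the system is stable.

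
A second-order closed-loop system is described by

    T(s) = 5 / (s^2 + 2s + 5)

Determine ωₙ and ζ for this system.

ωₙ ≈ 2.236 rad/s, ζ ≈ 0.4472

Compare the denominator to the standard form s^2 + 2ζωₙs + ωₙ².
ωₙ² = 5, so ωₙ = √5 ≈ 2.236 rad/s.
2ζωₙ = 2, so ζ = 2/(2·√5) ≈ 0.4472.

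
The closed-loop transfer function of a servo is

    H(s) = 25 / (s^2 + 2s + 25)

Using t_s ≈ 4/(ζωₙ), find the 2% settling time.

Comparing s^2 + 2s + 25 to s^2 + 2ζωₙs + ωₙ²: ωₙ = 5 rad/s and ζ = 2/(2·5) = 0.2.
ζωₙ = 2/2 = 1, so t_s ≈ 4/(ζωₙ) = 4/1 = 4 s.

t_s ≈ 4 s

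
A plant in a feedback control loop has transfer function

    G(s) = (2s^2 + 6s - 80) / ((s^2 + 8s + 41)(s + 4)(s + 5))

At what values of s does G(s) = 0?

Set the numerator to zero: 2s^2 + 6s - 80 = 0, i.e. 2·(s^2 + 3s - 40) = 0.
Factoring: (s + 8)(s - 5) = 0.

s = -8, 5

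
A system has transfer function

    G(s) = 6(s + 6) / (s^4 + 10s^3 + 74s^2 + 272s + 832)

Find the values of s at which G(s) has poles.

The poles are the roots of the denominator s^4 + 10s^3 + 74s^2 + 272s + 832 = 0.
No real roots exist; factor into two real quadratics: (s^2 + 2s + 26)(s^2 + 8s + 32) = 0.
Each quadratic gives a conjugate pair via the quadratic formula.

s = -1 + 5j, -1 - 5j, -4 + 4j, -4 - 4j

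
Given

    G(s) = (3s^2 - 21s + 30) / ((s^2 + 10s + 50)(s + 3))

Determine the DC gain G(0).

G(0) = 1/5 ≈ 0.2000

Set s = 0: G(0) = (30) / (150) = 1/5.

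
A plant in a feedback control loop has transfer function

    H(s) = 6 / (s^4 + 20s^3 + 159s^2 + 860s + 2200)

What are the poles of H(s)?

s = -5, -2 + 6j, -2 - 6j, -11

The poles are the roots of the denominator s^4 + 20s^3 + 159s^2 + 860s + 2200 = 0.
Trying s = -5: the polynomial evaluates to 0, so (s + 5) is a factor.
Dividing out leaves s^3 + 15s^2 + 84s + 440 = 0.
This factors further as (s^2 + 4s + 40)(s + 11) = 0.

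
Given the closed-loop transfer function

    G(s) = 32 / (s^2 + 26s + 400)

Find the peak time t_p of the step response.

t_p ≈ 0.2067 s

Comparing s^2 + 26s + 400 to s^2 + 2ζωₙs + ωₙ²: ωₙ = 20 rad/s and ζ = 26/(2·20) = 0.65.
ζωₙ = 26/2 = 13, so ω_d = ωₙ√(1−ζ²) = √(ωₙ² − (ζωₙ)²) = √(400 − 13²) = √231 ≈ 15.20 rad/s.
t_p = π/ω_d = π/15.20 ≈ 0.2067 s.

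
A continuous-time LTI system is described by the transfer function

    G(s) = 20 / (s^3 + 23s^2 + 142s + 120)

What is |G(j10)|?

|G(j10)| ≈ 0.009009

Substitute s = j10: numerator = 20, denominator = -2180 + j420.
|G(j10)| = |20| / |-2180 + j420| = 20 / 2220.1 ≈ 0.009009.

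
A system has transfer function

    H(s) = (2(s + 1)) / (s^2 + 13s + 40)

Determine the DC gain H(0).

Set s = 0: H(0) = (2) / (40) = 1/20.

H(0) = 1/20 ≈ 0.05000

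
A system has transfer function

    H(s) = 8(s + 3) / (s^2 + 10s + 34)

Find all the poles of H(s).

s = -5 ± 3j

The poles are the roots of the denominator s^2 + 10s + 34 = 0.
Using the quadratic formula: s = (-10 ± √(-36))/2 = -5 ± 3j.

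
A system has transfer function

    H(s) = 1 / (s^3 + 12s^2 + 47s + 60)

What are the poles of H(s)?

s = -4, -3, -5

The poles are the roots of the denominator s^3 + 12s^2 + 47s + 60 = 0.
Trying s = -4: the polynomial evaluates to 0, so (s + 4) is a factor.
Dividing out leaves s^2 + 8s + 15 = 0.
Factoring the quadratic: (s + 3)(s + 5) = 0.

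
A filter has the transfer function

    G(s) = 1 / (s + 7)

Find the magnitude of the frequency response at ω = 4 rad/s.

|G(j4)| ≈ 0.1240

Substitute s = j4: numerator = 1, denominator = 7 + j4.
|G(j4)| = |1| / |7 + j4| = 1 / 8.0623 ≈ 0.1240.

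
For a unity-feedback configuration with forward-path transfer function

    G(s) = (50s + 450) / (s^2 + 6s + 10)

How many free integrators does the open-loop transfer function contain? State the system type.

The denominator has no factor of s at the origin — no free integrator — so this is a Type 0 system.

Type 0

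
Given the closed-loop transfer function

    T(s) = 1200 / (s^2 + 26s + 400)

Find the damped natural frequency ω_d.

Comparing s^2 + 26s + 400 to s^2 + 2ζωₙs + ωₙ²: ωₙ = 20 rad/s and ζ = 26/(2·20) = 0.65.
ζωₙ = 26/2 = 13, so ω_d = ωₙ√(1−ζ²) = √(ωₙ² − (ζωₙ)²) = √(400 − 13²) = √231 ≈ 15.20 rad/s.

ω_d ≈ 15.20 rad/s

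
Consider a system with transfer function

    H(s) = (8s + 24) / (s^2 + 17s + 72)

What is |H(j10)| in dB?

|H(j10)|_dB ≈ -6.29 dB

Substitute s = j10: numerator = 24 + j80, denominator = -28 + j170.
|H(j10)| = |24 + j80| / |-28 + j170| = 83.522 / 172.29 ≈ 0.4848.
In decibels: 20·log₁₀(0.4848) ≈ -6.29 dB.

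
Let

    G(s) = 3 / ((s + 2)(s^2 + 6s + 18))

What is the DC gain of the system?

Set s = 0: G(0) = (3) / (36) = 1/12.

G(0) = 1/12 ≈ 0.08333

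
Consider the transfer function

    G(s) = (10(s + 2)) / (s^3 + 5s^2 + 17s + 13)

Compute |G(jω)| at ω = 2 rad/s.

Substitute s = j2: numerator = 20 + j20, denominator = -7 + j26.
|G(j2)| = |20 + j20| / |-7 + j26| = 28.284 / 26.926 ≈ 1.050.

|G(j2)| ≈ 1.050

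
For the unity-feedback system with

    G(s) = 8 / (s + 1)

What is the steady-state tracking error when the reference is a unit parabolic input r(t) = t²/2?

e_ss = ∞

G(s) has no poles at the origin.
This is a Type 0 system; Ka = lim_{s→0} s^2·G(s) = 0, so the steady-state error for a parabola input is infinite.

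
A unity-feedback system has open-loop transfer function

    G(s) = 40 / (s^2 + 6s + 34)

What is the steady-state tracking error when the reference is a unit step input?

G(s) has no poles at the origin.
This is a Type 0 system. Kp = lim_{s→0} G(s) = 40/34 = 20/17.
e_ss = 1/(1 + Kp) = 1/(1 + 20/17) = 17/37 ≈ 0.4595.

e_ss = 0.4595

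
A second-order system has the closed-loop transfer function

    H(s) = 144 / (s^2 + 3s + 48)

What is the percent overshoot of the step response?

Comparing s^2 + 3s + 48 to s^2 + 2ζωₙs + ωₙ²: ωₙ = √48 ≈ 6.928 rad/s and ζ = 3/(2·√48) ≈ 0.2165.
%OS = 100·exp(−πζ/√(1−ζ²)) = 100·exp(−π·0.2165/√(1−0.2165²)) ≈ 49.8%.

%OS ≈ 49.8%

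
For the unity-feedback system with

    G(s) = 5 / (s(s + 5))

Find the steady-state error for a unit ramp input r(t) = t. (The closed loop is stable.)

e_ss = 1

G(s) has one pole at the origin.
This is a Type 1 system. Kv = lim_{s→0} s·G(s) = 5/5 = 1.
e_ss = 1/Kv = 1/(1) = 1.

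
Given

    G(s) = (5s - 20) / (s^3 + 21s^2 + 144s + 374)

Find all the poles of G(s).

s = -5 ± 3j, -11

The poles are the roots of the denominator s^3 + 21s^2 + 144s + 374 = 0.
Trying s = -11: the polynomial evaluates to 0, so (s + 11) is a factor.
Dividing out leaves s^2 + 10s + 34 = 0.
The quadratic formula then gives s = -5 ± 3j.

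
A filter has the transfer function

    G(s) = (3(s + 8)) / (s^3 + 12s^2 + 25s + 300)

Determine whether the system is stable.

The denominator s^3 + 12s^2 + 25s + 300 factors as (s^2 + 25)(s + 12), giving poles at s = 5j, -5j, -12.
Since the simple pole(s) at s = ±5j lie on the jω-axis with none in the right half-plane, the system is marginally stable.

marginally stable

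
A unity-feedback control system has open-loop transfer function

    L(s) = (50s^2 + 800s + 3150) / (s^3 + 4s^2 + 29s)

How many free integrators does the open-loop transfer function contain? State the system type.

Type 1

Factor s from the denominator: s^3 + 4s^2 + 29s = s·(s^2 + 4s + 29).
There is 1 pole at the origin, so the system is Type 1.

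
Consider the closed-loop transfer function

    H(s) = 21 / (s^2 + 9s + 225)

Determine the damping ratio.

Compare the denominator to the standard form s^2 + 2ζωₙs + ωₙ².
ωₙ² = 225, so ωₙ = 15 rad/s.
2ζωₙ = 9, so ζ = 9/(2·15) = 0.3.

ζ = 0.3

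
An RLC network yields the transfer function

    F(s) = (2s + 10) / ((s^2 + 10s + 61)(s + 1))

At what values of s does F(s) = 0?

Set the numerator to zero: 2s + 10 = 0, i.e. 2·(s + 5) = 0.
So s = -5.

s = -5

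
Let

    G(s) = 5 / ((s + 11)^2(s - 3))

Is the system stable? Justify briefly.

The poles can be read from the denominator factors: s = -11, -11, 3.
Since the pole(s) at s = 3 lie in the right half-plane, the system is unstable.

unstable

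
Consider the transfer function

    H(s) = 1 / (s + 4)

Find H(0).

At s = 0 each factor (s + a) contributes a and each (s^2 + bs + c) contributes c.
H(0) = 1·1 / ((4)) = 1/4 = 1/4.

H(0) = 1/4 ≈ 0.2500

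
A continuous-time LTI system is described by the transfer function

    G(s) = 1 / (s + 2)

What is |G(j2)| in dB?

Substitute s = j2: numerator = 1, denominator = 2 + j2.
|G(j2)| = |1| / |2 + j2| = 1 / 2.8284 ≈ 0.3536.
In decibels: 20·log₁₀(0.3536) ≈ -9.03 dB.

|G(j2)|_dB ≈ -9.03 dB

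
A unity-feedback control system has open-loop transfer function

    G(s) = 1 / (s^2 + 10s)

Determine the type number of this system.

The denominator has 1 factor of s at the origin (free integrator), so this is a Type 1 system.

Type 1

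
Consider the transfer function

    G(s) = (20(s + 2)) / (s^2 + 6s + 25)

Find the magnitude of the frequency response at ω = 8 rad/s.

|G(j8)| ≈ 2.667

Substitute s = j8: numerator = 40 + j160, denominator = -39 + j48.
|G(j8)| = |40 + j160| / |-39 + j48| = 164.92 / 61.847 ≈ 2.667.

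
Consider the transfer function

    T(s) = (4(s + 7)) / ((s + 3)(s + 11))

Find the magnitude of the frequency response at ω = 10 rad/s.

|T(j10)| ≈ 0.3146

Substitute s = j10: numerator = 28 + j40, denominator = -67 + j140.
|T(j10)| = |28 + j40| / |-67 + j140| = 48.826 / 155.21 ≈ 0.3146.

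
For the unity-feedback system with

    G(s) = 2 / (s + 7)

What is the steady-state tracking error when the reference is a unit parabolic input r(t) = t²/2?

e_ss = ∞

G(s) has no poles at the origin.
This is a Type 0 system; Ka = lim_{s→0} s^2·G(s) = 0, so the steady-state error for a parabola input is infinite.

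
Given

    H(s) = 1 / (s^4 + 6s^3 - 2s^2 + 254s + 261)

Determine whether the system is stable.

unstable

The denominator s^4 + 6s^3 - 2s^2 + 254s + 261 factors as (s + 1)(s + 9)(s^2 - 4s + 29), giving poles at s = -1, -9, 2 ± 5j.
Since the pole(s) at s = 2 + 5j, 2 - 5j lie in the right half-plane, the system is unstable.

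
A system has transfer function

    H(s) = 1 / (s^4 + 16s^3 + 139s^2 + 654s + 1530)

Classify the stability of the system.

stable

The denominator s^4 + 16s^3 + 139s^2 + 654s + 1530 factors as (s^2 + 6s + 45)(s^2 + 10s + 34), giving poles at s = -3 + 6j, -3 - 6j, -5 + 3j, -5 - 3j.
Since all poles lie strictly in the left half-plane, the system is stable.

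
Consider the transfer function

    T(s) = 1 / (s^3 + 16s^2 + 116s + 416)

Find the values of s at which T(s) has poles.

s = -4 + 6j, -4 - 6j, -8

The poles are the roots of the denominator s^3 + 16s^2 + 116s + 416 = 0.
Trying s = -8: the polynomial evaluates to 0, so (s + 8) is a factor.
Dividing out leaves s^2 + 8s + 52 = 0.
The quadratic formula then gives s = -4 ± 6j.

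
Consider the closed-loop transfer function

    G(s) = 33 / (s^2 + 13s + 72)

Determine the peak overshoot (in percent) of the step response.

Comparing s^2 + 13s + 72 to s^2 + 2ζωₙs + ωₙ²: ωₙ = √72 ≈ 8.485 rad/s and ζ = 13/(2·√72) ≈ 0.7660.
%OS = 100·exp(−πζ/√(1−ζ²)) = 100·exp(−π·0.7660/√(1−0.7660²)) ≈ 2.37%.

%OS ≈ 2.37%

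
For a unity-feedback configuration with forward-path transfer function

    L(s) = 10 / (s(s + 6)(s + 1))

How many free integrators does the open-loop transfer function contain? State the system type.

Type 1

The denominator has 1 factor of s at the origin (free integrator), so this is a Type 1 system.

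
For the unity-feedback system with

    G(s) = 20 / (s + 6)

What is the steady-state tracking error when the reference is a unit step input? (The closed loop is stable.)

G(s) has no poles at the origin.
This is a Type 0 system. Kp = lim_{s→0} G(s) = 20/6 = 10/3.
e_ss = 1/(1 + Kp) = 1/(1 + 10/3) = 3/13 ≈ 0.2308.

e_ss = 0.2308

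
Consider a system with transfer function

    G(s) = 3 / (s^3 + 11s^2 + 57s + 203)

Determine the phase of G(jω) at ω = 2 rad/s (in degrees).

At s = j2: numerator = 3, denominator = 159 + j106.
∠G = ∠num − ∠den = 0° − (33.690°) = -33.69°.

∠G(j2) ≈ -33.69°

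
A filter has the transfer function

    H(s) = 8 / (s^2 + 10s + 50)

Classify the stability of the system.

stable

The denominator s^2 + 10s + 50 factors as (s^2 + 10s + 50), giving poles at s = -5 + 5j, -5 - 5j.
Since all poles lie strictly in the left half-plane, the system is stable.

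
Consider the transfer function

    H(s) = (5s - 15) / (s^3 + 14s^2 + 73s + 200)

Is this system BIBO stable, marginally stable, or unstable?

stable

The denominator s^3 + 14s^2 + 73s + 200 factors as (s + 8)(s^2 + 6s + 25), giving poles at s = -8, -3 ± 4j.
Since all poles lie strictly in the left half-plane, the system is stable.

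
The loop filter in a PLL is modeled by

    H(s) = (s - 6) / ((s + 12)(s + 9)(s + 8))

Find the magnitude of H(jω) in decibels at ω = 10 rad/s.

|H(j10)|_dB ≈ -47.3 dB

Substitute s = j10: numerator = -6 + j10, denominator = -2036 + j1760.
|H(j10)| = |-6 + j10| / |-2036 + j1760| = 11.662 / 2691.3 ≈ 0.004333.
In decibels: 20·log₁₀(0.004333) ≈ -47.3 dB.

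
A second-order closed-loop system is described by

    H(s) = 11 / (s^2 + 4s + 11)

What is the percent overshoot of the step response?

%OS ≈ 9.30%

Comparing s^2 + 4s + 11 to s^2 + 2ζωₙs + ωₙ²: ωₙ = √11 ≈ 3.317 rad/s and ζ = 4/(2·√11) ≈ 0.6030.
%OS = 100·exp(−πζ/√(1−ζ²)) = 100·exp(−π·0.6030/√(1−0.6030²)) ≈ 9.30%.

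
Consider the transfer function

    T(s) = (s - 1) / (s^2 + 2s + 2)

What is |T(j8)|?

Substitute s = j8: numerator = -1 + j8, denominator = -62 + j16.
|T(j8)| = |-1 + j8| / |-62 + j16| = 8.0623 / 64.031 ≈ 0.1259.

|T(j8)| ≈ 0.1259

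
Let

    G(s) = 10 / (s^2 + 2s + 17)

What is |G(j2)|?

|G(j2)| ≈ 0.7352

Substitute s = j2: numerator = 10, denominator = 13 + j4.
|G(j2)| = |10| / |13 + j4| = 10 / 13.601 ≈ 0.7352.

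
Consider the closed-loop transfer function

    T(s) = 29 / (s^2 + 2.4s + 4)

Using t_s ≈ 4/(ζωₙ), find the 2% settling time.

Comparing s^2 + 2.4s + 4 to s^2 + 2ζωₙs + ωₙ²: ωₙ = 2 rad/s and ζ = 2.4/(2·2) = 0.6.
ζωₙ = 2.4/2 = 1.2, so t_s ≈ 4/(ζωₙ) = 4/1.2 ≈ 3.333 s.

t_s ≈ 3.333 s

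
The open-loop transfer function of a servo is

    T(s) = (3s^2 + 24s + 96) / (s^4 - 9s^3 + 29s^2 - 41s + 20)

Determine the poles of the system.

The poles are the roots of the denominator s^4 - 9s^3 + 29s^2 - 41s + 20 = 0.
Trying s = 4: the polynomial evaluates to 0, so (s - 4) is a factor.
Dividing out leaves s^3 - 5s^2 + 9s - 5 = 0.
This factors further as (s^2 - 4s + 5)(s - 1) = 0.

s = 2 + j, 2 - j, 4, 1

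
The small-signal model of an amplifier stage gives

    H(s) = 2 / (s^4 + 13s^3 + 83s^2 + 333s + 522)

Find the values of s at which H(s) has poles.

s = -6, -3, -2 + 5j, -2 - 5j

The poles are the roots of the denominator s^4 + 13s^3 + 83s^2 + 333s + 522 = 0.
Trying s = -6: the polynomial evaluates to 0, so (s + 6) is a factor.
Dividing out leaves s^3 + 7s^2 + 41s + 87 = 0.
This factors further as (s + 3)(s^2 + 4s + 29) = 0.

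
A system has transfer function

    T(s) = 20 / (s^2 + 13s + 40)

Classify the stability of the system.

The denominator s^2 + 13s + 40 factors as (s + 8)(s + 5), giving poles at s = -8, -5.
Since all poles lie strictly in the left half-plane, the system is stable.

stable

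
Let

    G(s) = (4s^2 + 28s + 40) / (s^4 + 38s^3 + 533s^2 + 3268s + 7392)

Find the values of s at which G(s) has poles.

s = -7, -11, -8, -12

The poles are the roots of the denominator s^4 + 38s^3 + 533s^2 + 3268s + 7392 = 0.
Trying s = -7: the polynomial evaluates to 0, so (s + 7) is a factor.
Dividing out leaves s^3 + 31s^2 + 316s + 1056 = 0.
This factors further as (s + 11)(s + 8)(s + 12) = 0.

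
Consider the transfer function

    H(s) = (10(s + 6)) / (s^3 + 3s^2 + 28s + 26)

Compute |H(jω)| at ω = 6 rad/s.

|H(j6)| ≈ 0.8930

Substitute s = j6: numerator = 60 + j60, denominator = -82 - j48.
|H(j6)| = |60 + j60| / |-82 - j48| = 84.853 / 95.016 ≈ 0.8930.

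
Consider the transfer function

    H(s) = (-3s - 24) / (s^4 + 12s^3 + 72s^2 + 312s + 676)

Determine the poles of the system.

s = -1 ± 5j, -5 ± j

The poles are the roots of the denominator s^4 + 12s^3 + 72s^2 + 312s + 676 = 0.
No real roots exist; factor into two real quadratics: (s^2 + 2s + 26)(s^2 + 10s + 26) = 0.
Each quadratic gives a conjugate pair via the quadratic formula.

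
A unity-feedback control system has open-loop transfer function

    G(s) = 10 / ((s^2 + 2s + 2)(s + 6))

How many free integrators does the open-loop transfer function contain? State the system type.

Type 0

The denominator has no factor of s at the origin — no free integrator — so this is a Type 0 system.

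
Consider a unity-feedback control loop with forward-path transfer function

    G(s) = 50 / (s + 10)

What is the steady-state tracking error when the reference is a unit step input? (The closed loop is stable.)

G(s) has no poles at the origin.
This is a Type 0 system. Kp = lim_{s→0} G(s) = 50/10 = 5.
e_ss = 1/(1 + Kp) = 1/(1 + 5) = 1/6 ≈ 0.1667.

e_ss = 0.1667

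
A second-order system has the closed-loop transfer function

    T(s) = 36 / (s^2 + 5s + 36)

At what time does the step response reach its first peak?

t_p ≈ 0.5760 s

Comparing s^2 + 5s + 36 to s^2 + 2ζωₙs + ωₙ²: ωₙ = 6 rad/s and ζ = 5/(2·6) ≈ 0.4167.
ζωₙ = 5/2 = 2.5, so ω_d = ωₙ√(1−ζ²) = √(ωₙ² − (ζωₙ)²) = √(36 − 2.5²) = √29.75 ≈ 5.454 rad/s.
t_p = π/ω_d = π/5.454 ≈ 0.5760 s.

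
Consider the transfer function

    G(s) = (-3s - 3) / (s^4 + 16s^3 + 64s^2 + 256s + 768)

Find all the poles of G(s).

s = ±4j, -12, -4

The poles are the roots of the denominator s^4 + 16s^3 + 64s^2 + 256s + 768 = 0.
Trying s = -12: the polynomial evaluates to 0, so (s + 12) is a factor.
Dividing out leaves s^3 + 4s^2 + 16s + 64 = 0.
This factors further as (s^2 + 16)(s + 4) = 0.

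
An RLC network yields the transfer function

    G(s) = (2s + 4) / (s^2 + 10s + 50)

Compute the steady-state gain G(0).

G(0) = 2/25 ≈ 0.08000

Set s = 0: G(0) = (4) / (50) = 2/25.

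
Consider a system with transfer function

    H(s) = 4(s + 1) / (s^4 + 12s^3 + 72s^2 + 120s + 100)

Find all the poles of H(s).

s = -1 + j, -1 - j, -5 + 5j, -5 - 5j

The poles are the roots of the denominator s^4 + 12s^3 + 72s^2 + 120s + 100 = 0.
No real roots exist; factor into two real quadratics: (s^2 + 2s + 2)(s^2 + 10s + 50) = 0.
Each quadratic gives a conjugate pair via the quadratic formula.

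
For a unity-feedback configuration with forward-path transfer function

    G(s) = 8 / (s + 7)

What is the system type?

Type 0

The denominator has no factor of s at the origin — no free integrator — so this is a Type 0 system.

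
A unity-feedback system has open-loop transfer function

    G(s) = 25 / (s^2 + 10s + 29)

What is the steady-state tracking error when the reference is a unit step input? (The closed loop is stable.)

G(s) has no poles at the origin.
This is a Type 0 system. Kp = lim_{s→0} G(s) = 25/29.
e_ss = 1/(1 + Kp) = 1/(1 + 25/29) = 29/54 ≈ 0.5370.

e_ss = 0.5370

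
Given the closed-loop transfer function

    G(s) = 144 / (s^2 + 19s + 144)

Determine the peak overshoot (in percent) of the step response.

%OS ≈ 1.71%

Comparing s^2 + 19s + 144 to s^2 + 2ζωₙs + ωₙ²: ωₙ = 12 rad/s and ζ = 19/(2·12) ≈ 0.7917.
%OS = 100·exp(−πζ/√(1−ζ²)) = 100·exp(−π·0.7917/√(1−0.7917²)) ≈ 1.71%.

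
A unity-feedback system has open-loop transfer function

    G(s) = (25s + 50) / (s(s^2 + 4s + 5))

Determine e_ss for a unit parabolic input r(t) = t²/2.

e_ss = ∞

G(s) has one pole at the origin.
This is a Type 1 system; Ka = lim_{s→0} s^2·G(s) = 0, so the steady-state error for a parabola input is infinite.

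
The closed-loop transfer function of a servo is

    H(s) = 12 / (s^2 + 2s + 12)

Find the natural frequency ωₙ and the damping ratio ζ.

Compare the denominator to the standard form s^2 + 2ζωₙs + ωₙ².
ωₙ² = 12, so ωₙ = √12 ≈ 3.464 rad/s.
2ζωₙ = 2, so ζ = 2/(2·√12) ≈ 0.2887.

ωₙ ≈ 3.464 rad/s, ζ ≈ 0.2887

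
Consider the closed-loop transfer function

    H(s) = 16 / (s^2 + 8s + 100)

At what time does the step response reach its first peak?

Comparing s^2 + 8s + 100 to s^2 + 2ζωₙs + ωₙ²: ωₙ = 10 rad/s and ζ = 8/(2·10) = 0.4.
ζωₙ = 8/2 = 4, so ω_d = ωₙ√(1−ζ²) = √(ωₙ² − (ζωₙ)²) = √(100 − 4²) = √84 ≈ 9.165 rad/s.
t_p = π/ω_d = π/9.165 ≈ 0.3428 s.

t_p ≈ 0.3428 s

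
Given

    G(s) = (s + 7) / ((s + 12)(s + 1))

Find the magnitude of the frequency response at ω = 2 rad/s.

Substitute s = j2: numerator = 7 + j2, denominator = 8 + j26.
|G(j2)| = |7 + j2| / |8 + j26| = 7.2801 / 27.203 ≈ 0.2676.

|G(j2)| ≈ 0.2676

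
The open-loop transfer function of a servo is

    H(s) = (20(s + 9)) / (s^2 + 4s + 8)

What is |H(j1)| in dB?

|H(j1)|_dB ≈ 27.0 dB

Substitute s = j1: numerator = 180 + j20, denominator = 7 + j4.
|H(j1)| = |180 + j20| / |7 + j4| = 181.11 / 8.0623 ≈ 22.46.
In decibels: 20·log₁₀(22.46) ≈ 27.0 dB.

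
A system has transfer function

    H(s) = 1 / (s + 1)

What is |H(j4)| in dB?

|H(j4)|_dB ≈ -12.3 dB

Substitute s = j4: numerator = 1, denominator = 1 + j4.
|H(j4)| = |1| / |1 + j4| = 1 / 4.1231 ≈ 0.2425.
In decibels: 20·log₁₀(0.2425) ≈ -12.3 dB.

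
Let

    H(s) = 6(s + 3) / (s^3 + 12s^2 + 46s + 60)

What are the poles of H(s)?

The poles are the roots of the denominator s^3 + 12s^2 + 46s + 60 = 0.
Trying s = -6: the polynomial evaluates to 0, so (s + 6) is a factor.
Dividing out leaves s^2 + 6s + 10 = 0.
The quadratic formula then gives s = -3 ± 1j.

s = -3 ± j, -6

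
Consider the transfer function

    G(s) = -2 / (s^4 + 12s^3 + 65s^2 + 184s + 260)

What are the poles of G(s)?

The poles are the roots of the denominator s^4 + 12s^3 + 65s^2 + 184s + 260 = 0.
No real roots exist; factor into two real quadratics: (s^2 + 8s + 20)(s^2 + 4s + 13) = 0.
Each quadratic gives a conjugate pair via the quadratic formula.

s = -4 + 2j, -4 - 2j, -2 + 3j, -2 - 3j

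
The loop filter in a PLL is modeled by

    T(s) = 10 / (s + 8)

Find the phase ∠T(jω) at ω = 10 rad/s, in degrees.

At s = j10: numerator = 10, denominator = 8 + j10.
∠T = ∠num − ∠den = 0° − (51.340°) = -51.34°.

∠T(j10) ≈ -51.34°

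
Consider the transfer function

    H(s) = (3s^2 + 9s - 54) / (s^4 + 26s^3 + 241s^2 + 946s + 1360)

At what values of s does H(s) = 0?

s = 3, -6

Set the numerator to zero: 3s^2 + 9s - 54 = 0, i.e. 3·(s^2 + 3s - 18) = 0.
Factoring: (s - 3)(s + 6) = 0.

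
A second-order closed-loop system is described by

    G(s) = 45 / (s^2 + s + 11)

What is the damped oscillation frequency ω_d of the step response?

ω_d ≈ 3.279 rad/s

Comparing s^2 + s + 11 to s^2 + 2ζωₙs + ωₙ²: ωₙ = √11 ≈ 3.317 rad/s and ζ = 1/(2·√11) ≈ 0.1508.
ζωₙ = 1/2 = 0.5, so ω_d = ωₙ√(1−ζ²) = √(ωₙ² − (ζωₙ)²) = √(11 − 0.5²) = √10.75 ≈ 3.279 rad/s.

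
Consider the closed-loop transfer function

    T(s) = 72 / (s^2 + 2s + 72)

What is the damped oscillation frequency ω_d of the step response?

ω_d ≈ 8.426 rad/s

Comparing s^2 + 2s + 72 to s^2 + 2ζωₙs + ωₙ²: ωₙ = √72 ≈ 8.485 rad/s and ζ = 2/(2·√72) ≈ 0.1179.
ζωₙ = 2/2 = 1, so ω_d = ωₙ√(1−ζ²) = √(ωₙ² − (ζωₙ)²) = √(72 − 1²) = √71 ≈ 8.426 rad/s.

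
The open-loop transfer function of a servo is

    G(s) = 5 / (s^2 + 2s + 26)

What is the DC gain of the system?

G(0) = 5/26 ≈ 0.1923

Set s = 0: G(0) = (5) / (26) = 5/26.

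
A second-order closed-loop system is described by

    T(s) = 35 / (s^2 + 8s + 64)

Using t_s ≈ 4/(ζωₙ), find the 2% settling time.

t_s ≈ 1 s

Comparing s^2 + 8s + 64 to s^2 + 2ζωₙs + ωₙ²: ωₙ = 8 rad/s and ζ = 8/(2·8) = 0.5.
ζωₙ = 8/2 = 4, so t_s ≈ 4/(ζωₙ) = 4/4 = 1 s.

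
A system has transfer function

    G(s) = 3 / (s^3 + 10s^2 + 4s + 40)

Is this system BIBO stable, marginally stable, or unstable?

marginally stable

The denominator s^3 + 10s^2 + 4s + 40 factors as (s^2 + 4)(s + 10), giving poles at s = 2j, -2j, -10.
Since the simple pole(s) at s = ±2j lie on the jω-axis with none in the right half-plane, the system is marginally stable.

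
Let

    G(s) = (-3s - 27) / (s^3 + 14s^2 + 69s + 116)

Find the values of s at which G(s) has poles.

The poles are the roots of the denominator s^3 + 14s^2 + 69s + 116 = 0.
Trying s = -4: the polynomial evaluates to 0, so (s + 4) is a factor.
Dividing out leaves s^2 + 10s + 29 = 0.
The quadratic formula then gives s = -5 ± 2j.

s = -4, -5 ± 2j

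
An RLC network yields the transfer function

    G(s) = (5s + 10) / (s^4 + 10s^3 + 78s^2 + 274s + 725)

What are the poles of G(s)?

s = -2 ± 5j, -3 ± 4j

The poles are the roots of the denominator s^4 + 10s^3 + 78s^2 + 274s + 725 = 0.
No real roots exist; factor into two real quadratics: (s^2 + 4s + 29)(s^2 + 6s + 25) = 0.
Each quadratic gives a conjugate pair via the quadratic formula.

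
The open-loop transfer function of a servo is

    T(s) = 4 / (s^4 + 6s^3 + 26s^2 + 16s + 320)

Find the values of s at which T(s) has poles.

The poles are the roots of the denominator s^4 + 6s^3 + 26s^2 + 16s + 320 = 0.
No real roots exist; factor into two real quadratics: (s^2 - 2s + 10)(s^2 + 8s + 32) = 0.
Each quadratic gives a conjugate pair via the quadratic formula.

s = 1 + 3j, 1 - 3j, -4 + 4j, -4 - 4j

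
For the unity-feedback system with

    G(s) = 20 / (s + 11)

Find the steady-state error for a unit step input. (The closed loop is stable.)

e_ss = 0.3548

G(s) has no poles at the origin.
This is a Type 0 system. Kp = lim_{s→0} G(s) = 20/11.
e_ss = 1/(1 + Kp) = 1/(1 + 20/11) = 11/31 ≈ 0.3548.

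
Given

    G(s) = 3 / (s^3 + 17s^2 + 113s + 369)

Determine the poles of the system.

s = -4 + 5j, -4 - 5j, -9

The poles are the roots of the denominator s^3 + 17s^2 + 113s + 369 = 0.
Trying s = -9: the polynomial evaluates to 0, so (s + 9) is a factor.
Dividing out leaves s^2 + 8s + 41 = 0.
The quadratic formula then gives s = -4 ± 5j.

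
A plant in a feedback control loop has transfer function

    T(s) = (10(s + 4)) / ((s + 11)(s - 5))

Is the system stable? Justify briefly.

The poles can be read from the denominator factors: s = -11, 5.
Since the pole(s) at s = 5 lie in the right half-plane, the system is unstable.

unstable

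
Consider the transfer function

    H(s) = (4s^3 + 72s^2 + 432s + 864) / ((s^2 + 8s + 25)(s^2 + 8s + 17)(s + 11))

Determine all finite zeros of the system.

s = -6, -6, -6

Set the numerator to zero: 4s^3 + 72s^2 + 432s + 864 = 0, i.e. 4·(s^3 + 18s^2 + 108s + 216) = 0.
Factoring: (s + 6)^3 = 0.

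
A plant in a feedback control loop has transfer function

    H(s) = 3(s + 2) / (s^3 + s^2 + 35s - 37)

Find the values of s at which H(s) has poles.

s = 1, -1 ± 6j

The poles are the roots of the denominator s^3 + s^2 + 35s - 37 = 0.
Trying s = 1: the polynomial evaluates to 0, so (s - 1) is a factor.
Dividing out leaves s^2 + 2s + 37 = 0.
The quadratic formula then gives s = -1 ± 6j.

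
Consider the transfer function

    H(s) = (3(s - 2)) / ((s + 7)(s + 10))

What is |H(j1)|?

|H(j1)| ≈ 0.09440

Substitute s = j1: numerator = -6 + j3, denominator = 69 + j17.
|H(j1)| = |-6 + j3| / |69 + j17| = 6.7082 / 71.063 ≈ 0.09440.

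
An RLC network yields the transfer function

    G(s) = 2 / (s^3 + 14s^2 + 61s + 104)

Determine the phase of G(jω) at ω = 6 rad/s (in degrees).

At s = j6: numerator = 2, denominator = -400 + j150.
∠G = ∠num − ∠den = 0° − (159.44°) = -159.4°.

∠G(j6) ≈ -159.4°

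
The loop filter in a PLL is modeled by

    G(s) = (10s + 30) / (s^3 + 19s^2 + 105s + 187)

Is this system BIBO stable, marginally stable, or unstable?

stable

The denominator s^3 + 19s^2 + 105s + 187 factors as (s^2 + 8s + 17)(s + 11), giving poles at s = -4 ± j, -11.
Since all poles lie strictly in the left half-plane, the system is stable.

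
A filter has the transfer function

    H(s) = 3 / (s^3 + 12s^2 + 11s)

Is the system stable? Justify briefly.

The denominator s^3 + 12s^2 + 11s factors as s(s + 11)(s + 1), giving poles at s = 0, -11, -1.
Since the simple pole(s) at s = 0 lie on the jω-axis with none in the right half-plane, the system is marginally stable.

marginally stable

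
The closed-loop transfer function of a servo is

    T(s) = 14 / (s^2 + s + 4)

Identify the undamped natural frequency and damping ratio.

ωₙ = 2 rad/s, ζ = 0.25

Compare the denominator to the standard form s^2 + 2ζωₙs + ωₙ².
ωₙ² = 4, so ωₙ = 2 rad/s.
2ζωₙ = 1, so ζ = 1/(2·2) = 0.25.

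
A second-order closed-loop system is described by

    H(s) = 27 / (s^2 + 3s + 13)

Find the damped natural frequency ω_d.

ω_d ≈ 3.279 rad/s

Comparing s^2 + 3s + 13 to s^2 + 2ζωₙs + ωₙ²: ωₙ = √13 ≈ 3.606 rad/s and ζ = 3/(2·√13) ≈ 0.4160.
ζωₙ = 3/2 = 1.5, so ω_d = ωₙ√(1−ζ²) = √(ωₙ² − (ζωₙ)²) = √(13 − 1.5²) = √10.75 ≈ 3.279 rad/s.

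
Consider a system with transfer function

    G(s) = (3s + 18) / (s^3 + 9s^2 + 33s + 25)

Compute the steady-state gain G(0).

Set s = 0: G(0) = (18) / (25) = 18/25.

G(0) = 18/25 ≈ 0.7200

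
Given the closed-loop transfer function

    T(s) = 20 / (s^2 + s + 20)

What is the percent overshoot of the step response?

%OS ≈ 70.2%

Comparing s^2 + s + 20 to s^2 + 2ζωₙs + ωₙ²: ωₙ = √20 ≈ 4.472 rad/s and ζ = 1/(2·√20) ≈ 0.1118.
%OS = 100·exp(−πζ/√(1−ζ²)) = 100·exp(−π·0.1118/√(1−0.1118²)) ≈ 70.2%.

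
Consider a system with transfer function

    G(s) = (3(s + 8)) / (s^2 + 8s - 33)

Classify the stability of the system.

The denominator s^2 + 8s - 33 factors as (s + 11)(s - 3), giving poles at s = -11, 3.
Since the pole(s) at s = 3 lie in the right half-plane, the system is unstable.

unstable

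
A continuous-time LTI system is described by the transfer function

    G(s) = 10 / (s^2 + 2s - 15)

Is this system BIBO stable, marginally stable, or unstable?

The denominator s^2 + 2s - 15 factors as (s - 3)(s + 5), giving poles at s = 3, -5.
Since the pole(s) at s = 3 lie in the right half-plane, the system is unstable.

unstable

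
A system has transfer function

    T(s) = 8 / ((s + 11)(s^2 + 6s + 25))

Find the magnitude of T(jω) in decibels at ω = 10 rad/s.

|T(j10)|_dB ≈ -45.0 dB

Substitute s = j10: numerator = 8, denominator = -1425 - j90.
|T(j10)| = |8| / |-1425 - j90| = 8 / 1427.8 ≈ 0.005603.
In decibels: 20·log₁₀(0.005603) ≈ -45.0 dB.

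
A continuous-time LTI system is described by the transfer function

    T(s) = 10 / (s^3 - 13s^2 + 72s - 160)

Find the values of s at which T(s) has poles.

The poles are the roots of the denominator s^3 - 13s^2 + 72s - 160 = 0.
Trying s = 5: the polynomial evaluates to 0, so (s - 5) is a factor.
Dividing out leaves s^2 - 8s + 32 = 0.
The quadratic formula then gives s = 4 ± 4j.

s = 4 ± 4j, 5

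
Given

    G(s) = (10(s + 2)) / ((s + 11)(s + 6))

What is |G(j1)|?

|G(j1)| ≈ 0.3328

Substitute s = j1: numerator = 20 + j10, denominator = 65 + j17.
|G(j1)| = |20 + j10| / |65 + j17| = 22.361 / 67.186 ≈ 0.3328.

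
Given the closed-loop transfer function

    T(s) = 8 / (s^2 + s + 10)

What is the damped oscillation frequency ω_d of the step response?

Comparing s^2 + s + 10 to s^2 + 2ζωₙs + ωₙ²: ωₙ = √10 ≈ 3.162 rad/s and ζ = 1/(2·√10) ≈ 0.1581.
ζωₙ = 1/2 = 0.5, so ω_d = ωₙ√(1−ζ²) = √(ωₙ² − (ζωₙ)²) = √(10 − 0.5²) = √9.75 ≈ 3.122 rad/s.

ω_d ≈ 3.122 rad/s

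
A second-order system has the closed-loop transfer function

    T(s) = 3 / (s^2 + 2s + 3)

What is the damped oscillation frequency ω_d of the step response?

ω_d ≈ 1.414 rad/s

Comparing s^2 + 2s + 3 to s^2 + 2ζωₙs + ωₙ²: ωₙ = √3 ≈ 1.732 rad/s and ζ = 2/(2·√3) ≈ 0.5774.
ζωₙ = 2/2 = 1, so ω_d = ωₙ√(1−ζ²) = √(ωₙ² − (ζωₙ)²) = √(3 − 1²) = √2 ≈ 1.414 rad/s.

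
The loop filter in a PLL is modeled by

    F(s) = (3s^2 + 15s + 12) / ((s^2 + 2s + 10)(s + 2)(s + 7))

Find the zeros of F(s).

Set the numerator to zero: 3s^2 + 15s + 12 = 0, i.e. 3·(s^2 + 5s + 4) = 0.
Factoring: (s + 4)(s + 1) = 0.

s = -4, -1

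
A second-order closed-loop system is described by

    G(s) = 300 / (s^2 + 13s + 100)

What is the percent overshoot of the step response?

Comparing s^2 + 13s + 100 to s^2 + 2ζωₙs + ωₙ²: ωₙ = 10 rad/s and ζ = 13/(2·10) = 0.65.
%OS = 100·exp(−πζ/√(1−ζ²)) = 100·exp(−π·0.65/√(1−0.65²)) ≈ 6.81%.

%OS ≈ 6.81%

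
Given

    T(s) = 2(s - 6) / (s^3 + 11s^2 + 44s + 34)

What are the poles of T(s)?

The poles are the roots of the denominator s^3 + 11s^2 + 44s + 34 = 0.
Trying s = -1: the polynomial evaluates to 0, so (s + 1) is a factor.
Dividing out leaves s^2 + 10s + 34 = 0.
The quadratic formula then gives s = -5 ± 3j.

s = -5 + 3j, -5 - 3j, -1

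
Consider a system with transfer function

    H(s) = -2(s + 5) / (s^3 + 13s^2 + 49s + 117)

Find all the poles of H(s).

The poles are the roots of the denominator s^3 + 13s^2 + 49s + 117 = 0.
Trying s = -9: the polynomial evaluates to 0, so (s + 9) is a factor.
Dividing out leaves s^2 + 4s + 13 = 0.
The quadratic formula then gives s = -2 ± 3j.

s = -9, -2 + 3j, -2 - 3j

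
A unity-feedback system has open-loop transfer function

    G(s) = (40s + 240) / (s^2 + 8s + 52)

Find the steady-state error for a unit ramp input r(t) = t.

G(s) has no poles at the origin.
This is a Type 0 system; Kv = lim_{s→0} s·G(s) = 0, so the steady-state error for a ramp input is infinite.

e_ss = ∞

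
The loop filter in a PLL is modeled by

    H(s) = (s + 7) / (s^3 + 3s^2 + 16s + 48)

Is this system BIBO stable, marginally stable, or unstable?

The denominator s^3 + 3s^2 + 16s + 48 factors as (s^2 + 16)(s + 3), giving poles at s = ±4j, -3.
Since the simple pole(s) at s = 4j, -4j lie on the jω-axis with none in the right half-plane, the system is marginally stable.

marginally stable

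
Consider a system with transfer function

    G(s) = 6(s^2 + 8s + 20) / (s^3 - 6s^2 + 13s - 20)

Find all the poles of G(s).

s = 1 + 2j, 1 - 2j, 4

The poles are the roots of the denominator s^3 - 6s^2 + 13s - 20 = 0.
Trying s = 4: the polynomial evaluates to 0, so (s - 4) is a factor.
Dividing out leaves s^2 - 2s + 5 = 0.
The quadratic formula then gives s = 1 ± 2j.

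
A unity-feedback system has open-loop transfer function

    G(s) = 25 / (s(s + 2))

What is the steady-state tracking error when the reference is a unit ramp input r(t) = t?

G(s) has one pole at the origin.
This is a Type 1 system. Kv = lim_{s→0} s·G(s) = 25/2.
e_ss = 1/Kv = 1/(25/2) = 2/25 ≈ 0.08000.

e_ss = 0.08000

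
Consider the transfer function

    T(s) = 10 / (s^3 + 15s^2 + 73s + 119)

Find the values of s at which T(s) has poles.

The poles are the roots of the denominator s^3 + 15s^2 + 73s + 119 = 0.
Trying s = -7: the polynomial evaluates to 0, so (s + 7) is a factor.
Dividing out leaves s^2 + 8s + 17 = 0.
The quadratic formula then gives s = -4 ± 1j.

s = -4 + j, -4 - j, -7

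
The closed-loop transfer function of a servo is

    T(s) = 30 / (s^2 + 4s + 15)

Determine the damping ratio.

Compare the denominator to the standard form s^2 + 2ζωₙs + ωₙ².
ωₙ² = 15, so ωₙ = √15 ≈ 3.873 rad/s.
2ζωₙ = 4, so ζ = 4/(2·√15) ≈ 0.5164.

ζ ≈ 0.5164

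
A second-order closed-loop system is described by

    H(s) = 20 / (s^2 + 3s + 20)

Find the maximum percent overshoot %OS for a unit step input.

Comparing s^2 + 3s + 20 to s^2 + 2ζωₙs + ωₙ²: ωₙ = √20 ≈ 4.472 rad/s and ζ = 3/(2·√20) ≈ 0.3354.
%OS = 100·exp(−πζ/√(1−ζ²)) = 100·exp(−π·0.3354/√(1−0.3354²)) ≈ 32.7%.

%OS ≈ 32.7%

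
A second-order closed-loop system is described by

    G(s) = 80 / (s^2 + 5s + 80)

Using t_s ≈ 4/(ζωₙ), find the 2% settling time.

Comparing s^2 + 5s + 80 to s^2 + 2ζωₙs + ωₙ²: ωₙ = √80 ≈ 8.944 rad/s and ζ = 5/(2·√80) ≈ 0.2795.
ζωₙ = 5/2 = 2.5, so t_s ≈ 4/(ζωₙ) = 4/2.5 = 1.600 s.

t_s ≈ 1.600 s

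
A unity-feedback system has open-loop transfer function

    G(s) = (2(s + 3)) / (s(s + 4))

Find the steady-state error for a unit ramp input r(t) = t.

G(s) has one pole at the origin.
This is a Type 1 system. Kv = lim_{s→0} s·G(s) = 6/4 = 3/2.
e_ss = 1/Kv = 1/(3/2) = 2/3 ≈ 0.6667.

e_ss = 0.6667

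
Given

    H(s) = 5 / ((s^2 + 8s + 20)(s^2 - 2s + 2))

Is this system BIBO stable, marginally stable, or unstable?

The poles can be read from the denominator factors: s = -4 + 2j, -4 - 2j, 1 + j, 1 - j.
Since the pole(s) at s = 1 + j, 1 - j lie in the right half-plane, the system is unstable.

unstable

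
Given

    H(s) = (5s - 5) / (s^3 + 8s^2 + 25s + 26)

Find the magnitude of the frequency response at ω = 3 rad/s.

|H(j3)| ≈ 0.2378

Substitute s = j3: numerator = -5 + j15, denominator = -46 + j48.
|H(j3)| = |-5 + j15| / |-46 + j48| = 15.811 / 66.483 ≈ 0.2378.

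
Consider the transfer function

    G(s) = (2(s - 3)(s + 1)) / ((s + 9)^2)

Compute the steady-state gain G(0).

G(0) = -2/27 ≈ -0.07407

At s = 0 each factor (s + a) contributes a and each (s^2 + bs + c) contributes c.
G(0) = 2·(-3) · (1) / ((9) · (9)) = -6/81 = -2/27.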